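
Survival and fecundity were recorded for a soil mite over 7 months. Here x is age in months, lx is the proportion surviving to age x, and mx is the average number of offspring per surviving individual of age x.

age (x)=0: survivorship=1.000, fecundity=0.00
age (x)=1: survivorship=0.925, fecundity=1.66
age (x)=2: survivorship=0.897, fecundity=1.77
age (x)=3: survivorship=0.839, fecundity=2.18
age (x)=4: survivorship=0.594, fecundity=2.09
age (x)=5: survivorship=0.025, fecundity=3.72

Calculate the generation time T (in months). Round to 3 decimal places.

2.486

lx·mx: 0, 1.5355, 1.58769, 1.82902, 1.24146, 0.093 → R0 = 6.28667
x·lx·mx: 0, 1.5355, 3.17538, 5.48706, 4.96584, 0.465 → Σ = 15.62878
T = 15.62878 / 6.28667 = 2.486019… → 2.486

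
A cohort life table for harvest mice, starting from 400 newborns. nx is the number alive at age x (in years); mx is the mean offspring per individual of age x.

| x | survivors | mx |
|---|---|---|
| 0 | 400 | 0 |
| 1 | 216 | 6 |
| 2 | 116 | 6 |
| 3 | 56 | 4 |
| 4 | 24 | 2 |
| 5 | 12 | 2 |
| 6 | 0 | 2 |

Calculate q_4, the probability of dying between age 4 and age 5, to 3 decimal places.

0.500

lx = nx/n0 = nx/400: 1, 0.54, 0.29, 0.14, 0.06, 0.03, 0
q_4 = (l_4 − l_5) / l_4 = (0.06 − 0.03) / 0.06
     = 0.03 / 0.06 = 0.5 → 0.500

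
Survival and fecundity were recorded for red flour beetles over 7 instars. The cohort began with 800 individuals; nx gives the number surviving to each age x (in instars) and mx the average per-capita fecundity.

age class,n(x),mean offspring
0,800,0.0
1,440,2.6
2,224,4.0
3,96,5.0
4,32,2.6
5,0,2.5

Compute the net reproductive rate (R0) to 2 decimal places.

lx = nx/n0 = nx/800: 1, 0.55, 0.28, 0.12, 0.04, 0
lx·mx by age: 0, 1.43, 1.12, 0.6, 0.104, 0
R0 = Σ lx·mx = 3.254 → 3.25

3.25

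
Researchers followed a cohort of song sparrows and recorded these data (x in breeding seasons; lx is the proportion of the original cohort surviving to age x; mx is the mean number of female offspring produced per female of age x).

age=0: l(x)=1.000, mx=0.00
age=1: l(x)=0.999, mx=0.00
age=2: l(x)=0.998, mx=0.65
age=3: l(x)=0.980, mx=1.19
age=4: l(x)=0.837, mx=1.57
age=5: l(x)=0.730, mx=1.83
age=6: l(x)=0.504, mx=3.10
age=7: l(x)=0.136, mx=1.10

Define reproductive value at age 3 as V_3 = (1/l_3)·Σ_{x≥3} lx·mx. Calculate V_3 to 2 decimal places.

5.64

lx·mx for x ≥ 3: 1.1662, 1.31409, 1.3359, 1.5624, 0.1496 → sum = 5.52819
V_3 = 5.52819 / l_3 = 5.52819 / 0.98 = 5.64101… → 5.64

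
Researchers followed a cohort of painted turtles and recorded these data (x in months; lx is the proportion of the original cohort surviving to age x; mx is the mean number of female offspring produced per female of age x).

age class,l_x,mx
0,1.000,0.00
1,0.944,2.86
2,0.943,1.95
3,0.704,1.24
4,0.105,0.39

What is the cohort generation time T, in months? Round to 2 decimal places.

1.68

lx·mx: 0, 2.69984, 1.83885, 0.87296, 0.04095 → R0 = 5.4526
x·lx·mx: 0, 2.69984, 3.6777, 2.61888, 0.1638 → Σ = 9.16022
T = 9.16022 / 5.4526 = 1.679973… → 1.68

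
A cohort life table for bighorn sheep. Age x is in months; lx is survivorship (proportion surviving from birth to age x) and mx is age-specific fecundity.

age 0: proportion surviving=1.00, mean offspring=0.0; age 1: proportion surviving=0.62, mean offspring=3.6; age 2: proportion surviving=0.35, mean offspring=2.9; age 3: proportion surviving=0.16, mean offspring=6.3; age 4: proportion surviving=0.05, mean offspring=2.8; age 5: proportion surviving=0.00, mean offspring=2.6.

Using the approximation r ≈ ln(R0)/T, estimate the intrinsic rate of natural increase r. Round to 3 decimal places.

0.829

R0 = Σ lx·mx = 0 + 2.232 + 1.015 + 1.008 + 0.14 + 0 = 4.395
Σ x·lx·mx = 7.846; T = 7.846/4.395 = 1.78521…
r ≈ ln(R0)/T = ln(4.395)/1.78521… = 0.8293… → 0.829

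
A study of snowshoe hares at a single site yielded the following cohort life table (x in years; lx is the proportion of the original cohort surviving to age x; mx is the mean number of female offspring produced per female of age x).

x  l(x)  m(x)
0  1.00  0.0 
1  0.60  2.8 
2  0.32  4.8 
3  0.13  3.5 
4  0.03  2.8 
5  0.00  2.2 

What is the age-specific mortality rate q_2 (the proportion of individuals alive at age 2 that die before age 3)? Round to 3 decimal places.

q_2 = (l_2 − l_3) / l_2 = (0.32 − 0.13) / 0.32
     = 0.19 / 0.32 = 0.59375 → 0.594

0.594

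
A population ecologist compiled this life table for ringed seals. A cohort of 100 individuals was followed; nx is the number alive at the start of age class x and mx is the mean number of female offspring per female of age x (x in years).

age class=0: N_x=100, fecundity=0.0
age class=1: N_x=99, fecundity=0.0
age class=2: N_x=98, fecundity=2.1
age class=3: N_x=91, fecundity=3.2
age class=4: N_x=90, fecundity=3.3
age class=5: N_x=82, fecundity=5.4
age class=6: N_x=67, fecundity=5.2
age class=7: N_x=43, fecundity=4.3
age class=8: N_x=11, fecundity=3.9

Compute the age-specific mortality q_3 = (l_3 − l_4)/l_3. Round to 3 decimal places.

0.011

lx = nx/n0 = nx/100: 1, 0.99, 0.98, 0.91, 0.9, 0.82, 0.67, 0.43, 0.11
q_3 = (l_3 − l_4) / l_3 = (0.91 − 0.9) / 0.91
     = 0.01 / 0.91 = 0.010989… → 0.011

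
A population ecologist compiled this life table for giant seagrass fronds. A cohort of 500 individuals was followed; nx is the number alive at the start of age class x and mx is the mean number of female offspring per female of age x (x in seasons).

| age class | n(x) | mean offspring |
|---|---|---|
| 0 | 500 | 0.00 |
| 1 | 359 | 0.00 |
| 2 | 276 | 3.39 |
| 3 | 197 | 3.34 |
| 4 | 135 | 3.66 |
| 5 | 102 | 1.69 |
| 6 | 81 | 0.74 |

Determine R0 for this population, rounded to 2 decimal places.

4.64

lx = nx/n0 = nx/500: 1, 0.718, 0.552, 0.394, 0.27, 0.204, 0.162
lx·mx by age: 0, 0, 1.87128, 1.31596, 0.9882, 0.34476, 0.11988
R0 = Σ lx·mx = 4.64008 → 4.64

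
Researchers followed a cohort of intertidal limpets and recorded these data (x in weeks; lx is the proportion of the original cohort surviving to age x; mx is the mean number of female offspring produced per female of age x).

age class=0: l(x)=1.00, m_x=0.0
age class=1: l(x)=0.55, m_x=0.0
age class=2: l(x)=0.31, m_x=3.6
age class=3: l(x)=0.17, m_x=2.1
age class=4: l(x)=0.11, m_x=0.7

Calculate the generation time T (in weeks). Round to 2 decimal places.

2.33

lx·mx: 0, 0, 1.116, 0.357, 0.077 → R0 = 1.55
x·lx·mx: 0, 0, 2.232, 1.071, 0.308 → Σ = 3.611
T = 3.611 / 1.55 = 2.329677… → 2.33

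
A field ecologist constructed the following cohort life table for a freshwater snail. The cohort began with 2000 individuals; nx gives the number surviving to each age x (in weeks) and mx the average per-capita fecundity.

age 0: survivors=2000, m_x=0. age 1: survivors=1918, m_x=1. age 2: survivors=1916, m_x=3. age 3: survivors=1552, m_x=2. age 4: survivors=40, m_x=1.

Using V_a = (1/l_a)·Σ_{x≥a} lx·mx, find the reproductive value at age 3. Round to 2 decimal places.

2.03

lx = nx/n0 = nx/2000: 1, 0.959, 0.958, 0.776, 0.02
lx·mx for x ≥ 3: 1.552, 0.02 → sum = 1.572
V_3 = 1.572 / l_3 = 1.572 / 0.776 = 2.025773… → 2.03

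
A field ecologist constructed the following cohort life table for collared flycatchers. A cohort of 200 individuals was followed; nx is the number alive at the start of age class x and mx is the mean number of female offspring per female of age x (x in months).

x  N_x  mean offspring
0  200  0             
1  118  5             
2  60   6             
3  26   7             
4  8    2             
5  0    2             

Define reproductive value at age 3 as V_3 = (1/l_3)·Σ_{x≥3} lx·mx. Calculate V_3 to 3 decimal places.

lx = nx/n0 = nx/200: 1, 0.59, 0.3, 0.13, 0.04, 0
lx·mx for x ≥ 3: 0.91, 0.08, 0 → sum = 0.99
V_3 = 0.99 / l_3 = 0.99 / 0.13 = 7.615385… → 7.615

7.615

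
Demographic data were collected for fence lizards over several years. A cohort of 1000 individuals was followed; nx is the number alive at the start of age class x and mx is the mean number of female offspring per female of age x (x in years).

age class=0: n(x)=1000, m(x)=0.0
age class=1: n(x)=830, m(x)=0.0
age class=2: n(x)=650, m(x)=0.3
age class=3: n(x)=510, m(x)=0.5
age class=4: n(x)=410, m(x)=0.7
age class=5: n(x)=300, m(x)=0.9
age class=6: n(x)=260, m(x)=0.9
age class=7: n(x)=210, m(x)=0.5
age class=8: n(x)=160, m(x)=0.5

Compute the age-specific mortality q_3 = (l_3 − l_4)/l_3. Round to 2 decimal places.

0.20

lx = nx/n0 = nx/1000: 1, 0.83, 0.65, 0.51, 0.41, 0.3, 0.26, 0.21, 0.16
q_3 = (l_3 − l_4) / l_3 = (0.51 − 0.41) / 0.51
     = 0.1 / 0.51 = 0.196078… → 0.20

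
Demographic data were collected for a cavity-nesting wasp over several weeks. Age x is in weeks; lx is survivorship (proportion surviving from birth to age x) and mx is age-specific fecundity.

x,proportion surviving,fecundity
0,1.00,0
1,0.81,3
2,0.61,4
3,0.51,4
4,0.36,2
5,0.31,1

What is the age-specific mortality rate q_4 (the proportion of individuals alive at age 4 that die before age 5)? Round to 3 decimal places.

0.139

q_4 = (l_4 − l_5) / l_4 = (0.36 − 0.31) / 0.36
     = 0.05 / 0.36 = 0.138889… → 0.139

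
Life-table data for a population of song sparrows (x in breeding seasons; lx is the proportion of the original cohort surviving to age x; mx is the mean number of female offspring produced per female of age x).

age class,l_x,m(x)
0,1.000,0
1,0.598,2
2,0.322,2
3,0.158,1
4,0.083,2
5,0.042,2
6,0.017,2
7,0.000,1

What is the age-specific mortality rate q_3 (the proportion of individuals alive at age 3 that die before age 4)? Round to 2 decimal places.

q_3 = (l_3 − l_4) / l_3 = (0.158 − 0.083) / 0.158
     = 0.075 / 0.158 = 0.474684… → 0.47

0.47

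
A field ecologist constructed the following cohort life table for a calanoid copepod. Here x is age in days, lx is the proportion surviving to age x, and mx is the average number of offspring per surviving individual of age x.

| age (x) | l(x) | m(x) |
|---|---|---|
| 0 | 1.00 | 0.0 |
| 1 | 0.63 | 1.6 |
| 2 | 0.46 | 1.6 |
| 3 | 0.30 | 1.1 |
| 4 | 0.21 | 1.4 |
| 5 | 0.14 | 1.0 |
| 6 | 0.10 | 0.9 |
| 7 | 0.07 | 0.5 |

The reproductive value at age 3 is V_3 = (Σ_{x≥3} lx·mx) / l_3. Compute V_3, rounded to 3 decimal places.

2.963

lx·mx for x ≥ 3: 0.33, 0.294, 0.14, 0.09, 0.035 → sum = 0.889
V_3 = 0.889 / l_3 = 0.889 / 0.3 = 2.963333… → 2.963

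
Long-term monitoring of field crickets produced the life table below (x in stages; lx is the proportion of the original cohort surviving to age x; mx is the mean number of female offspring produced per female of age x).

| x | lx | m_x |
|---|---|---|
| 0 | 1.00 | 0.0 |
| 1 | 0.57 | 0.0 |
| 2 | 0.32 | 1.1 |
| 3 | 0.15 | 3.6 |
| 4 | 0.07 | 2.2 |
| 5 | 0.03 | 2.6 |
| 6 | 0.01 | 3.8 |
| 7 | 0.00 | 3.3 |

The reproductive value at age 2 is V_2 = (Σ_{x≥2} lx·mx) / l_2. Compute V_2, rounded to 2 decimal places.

lx·mx for x ≥ 2: 0.352, 0.54, 0.154, 0.078, 0.038, 0 → sum = 1.162
V_2 = 1.162 / l_2 = 1.162 / 0.32 = 3.63125 → 3.63

3.63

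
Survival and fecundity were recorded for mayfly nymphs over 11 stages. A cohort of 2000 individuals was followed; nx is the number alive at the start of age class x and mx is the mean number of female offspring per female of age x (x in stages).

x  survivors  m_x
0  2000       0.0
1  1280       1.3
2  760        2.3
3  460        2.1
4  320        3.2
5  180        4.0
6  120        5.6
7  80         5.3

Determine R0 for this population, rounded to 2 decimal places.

3.61

lx = nx/n0 = nx/2000: 1, 0.64, 0.38, 0.23, 0.16, 0.09, 0.06, 0.04
lx·mx by age: 0, 0.832, 0.874, 0.483, 0.512, 0.36, 0.336, 0.212
R0 = Σ lx·mx = 3.609 → 3.61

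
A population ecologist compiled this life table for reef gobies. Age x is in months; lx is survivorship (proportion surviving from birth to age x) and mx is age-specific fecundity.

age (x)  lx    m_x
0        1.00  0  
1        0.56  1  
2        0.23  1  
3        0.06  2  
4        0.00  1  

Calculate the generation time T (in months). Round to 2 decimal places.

lx·mx: 0, 0.56, 0.23, 0.12, 0 → R0 = 0.91
x·lx·mx: 0, 0.56, 0.46, 0.36, 0 → Σ = 1.38
T = 1.38 / 0.91 = 1.516484… → 1.52

1.52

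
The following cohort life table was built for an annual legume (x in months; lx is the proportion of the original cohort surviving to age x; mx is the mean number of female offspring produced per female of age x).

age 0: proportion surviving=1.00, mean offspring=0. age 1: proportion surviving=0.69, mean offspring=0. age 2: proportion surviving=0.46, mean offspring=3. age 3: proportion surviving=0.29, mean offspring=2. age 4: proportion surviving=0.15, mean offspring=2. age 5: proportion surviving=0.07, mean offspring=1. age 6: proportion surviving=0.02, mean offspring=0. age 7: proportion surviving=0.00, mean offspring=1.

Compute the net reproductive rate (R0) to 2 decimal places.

2.33

lx·mx by age: 0, 0, 1.38, 0.58, 0.3, 0.07, 0, 0
R0 = Σ lx·mx = 2.33 → 2.33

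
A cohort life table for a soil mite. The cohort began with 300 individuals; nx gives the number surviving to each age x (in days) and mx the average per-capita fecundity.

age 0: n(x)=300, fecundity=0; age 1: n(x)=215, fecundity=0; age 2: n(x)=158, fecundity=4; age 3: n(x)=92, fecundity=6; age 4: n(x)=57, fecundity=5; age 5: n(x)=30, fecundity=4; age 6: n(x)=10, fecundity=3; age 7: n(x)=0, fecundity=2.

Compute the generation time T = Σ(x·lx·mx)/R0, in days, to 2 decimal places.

lx = nx/n0 = nx/300: 1, 0.71667…, 0.52667…, 0.30667…, 0.19, 0.1, 0.03333…, 0
lx·mx: 0, 0, 2.106667…, 1.84…, 0.95, 0.4, 0.1…, 0 → R0 = 5.396667…
x·lx·mx: 0, 0, 4.213333…, 5.52…, 3.8, 2, 0.6…, 0 → Σ = 16.133333…
T = 16.133333… / 5.396667… = 2.9895… → 2.99

2.99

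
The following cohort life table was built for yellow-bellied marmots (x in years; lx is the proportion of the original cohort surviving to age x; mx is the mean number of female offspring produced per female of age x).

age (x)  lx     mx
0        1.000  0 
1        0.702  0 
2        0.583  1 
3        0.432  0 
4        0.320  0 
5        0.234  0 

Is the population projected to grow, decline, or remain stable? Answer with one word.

R0 = Σ lx·mx = 0 + 0 + 0.583 + 0 + 0 + 0 = 0.583
R0 < 1, so the population is declining.

declining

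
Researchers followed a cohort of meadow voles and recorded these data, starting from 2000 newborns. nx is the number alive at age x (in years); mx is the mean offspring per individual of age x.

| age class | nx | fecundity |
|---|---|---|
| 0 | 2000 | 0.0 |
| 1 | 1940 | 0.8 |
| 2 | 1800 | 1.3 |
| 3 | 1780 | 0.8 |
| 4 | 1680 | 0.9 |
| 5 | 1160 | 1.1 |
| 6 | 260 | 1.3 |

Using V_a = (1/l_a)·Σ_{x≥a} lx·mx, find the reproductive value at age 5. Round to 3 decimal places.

1.391

lx = nx/n0 = nx/2000: 1, 0.97, 0.9, 0.89, 0.84, 0.58, 0.13
lx·mx for x ≥ 5: 0.638, 0.169 → sum = 0.807
V_5 = 0.807 / l_5 = 0.807 / 0.58 = 1.391379… → 1.391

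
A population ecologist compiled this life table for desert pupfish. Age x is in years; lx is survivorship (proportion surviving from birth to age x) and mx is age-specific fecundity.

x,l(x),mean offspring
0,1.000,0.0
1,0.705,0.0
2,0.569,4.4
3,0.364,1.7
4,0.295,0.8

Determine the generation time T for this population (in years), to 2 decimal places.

lx·mx: 0, 0, 2.5036, 0.6188, 0.236 → R0 = 3.3584
x·lx·mx: 0, 0, 5.0072, 1.8564, 0.944 → Σ = 7.8076
T = 7.8076 / 3.3584 = 2.324798… → 2.32

2.32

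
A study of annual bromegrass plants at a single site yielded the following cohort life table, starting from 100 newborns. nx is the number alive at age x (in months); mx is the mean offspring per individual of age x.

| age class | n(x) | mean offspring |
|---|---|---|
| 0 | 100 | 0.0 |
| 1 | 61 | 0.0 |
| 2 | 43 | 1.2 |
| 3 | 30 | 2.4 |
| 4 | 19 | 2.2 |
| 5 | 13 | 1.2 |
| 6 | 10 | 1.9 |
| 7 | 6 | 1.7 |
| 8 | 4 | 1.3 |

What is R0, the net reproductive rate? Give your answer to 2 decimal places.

2.15

lx = nx/n0 = nx/100: 1, 0.61, 0.43, 0.3, 0.19, 0.13, 0.1, 0.06, 0.04
lx·mx by age: 0, 0, 0.516, 0.72, 0.418, 0.156, 0.19, 0.102, 0.052
R0 = Σ lx·mx = 2.154 → 2.15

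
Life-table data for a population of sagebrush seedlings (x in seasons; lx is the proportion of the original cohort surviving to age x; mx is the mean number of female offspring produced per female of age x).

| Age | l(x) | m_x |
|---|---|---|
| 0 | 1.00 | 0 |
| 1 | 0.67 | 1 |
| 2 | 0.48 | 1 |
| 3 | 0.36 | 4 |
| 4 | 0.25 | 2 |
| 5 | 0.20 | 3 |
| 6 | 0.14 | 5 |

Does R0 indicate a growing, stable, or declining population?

R0 = Σ lx·mx = 0 + 0.67 + 0.48 + 1.44 + 0.5 + 0.6 + 0.7 = 4.39
R0 > 1, so the population is growing.

growing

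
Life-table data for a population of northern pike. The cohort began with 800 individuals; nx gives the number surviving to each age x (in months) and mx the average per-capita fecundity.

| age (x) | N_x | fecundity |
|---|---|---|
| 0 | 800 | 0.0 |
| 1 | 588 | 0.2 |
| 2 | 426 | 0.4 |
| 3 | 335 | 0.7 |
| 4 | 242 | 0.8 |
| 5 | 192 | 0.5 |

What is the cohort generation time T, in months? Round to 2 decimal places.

lx = nx/n0 = nx/800: 1, 0.735, 0.5325, 0.41875, 0.3025, 0.24
lx·mx: 0, 0.147, 0.213, 0.293125, 0.242, 0.12 → R0 = 1.015125
x·lx·mx: 0, 0.147, 0.426, 0.879375, 0.968, 0.6 → Σ = 3.020375
T = 3.020375 / 1.015125 = 2.975372… → 2.98

2.98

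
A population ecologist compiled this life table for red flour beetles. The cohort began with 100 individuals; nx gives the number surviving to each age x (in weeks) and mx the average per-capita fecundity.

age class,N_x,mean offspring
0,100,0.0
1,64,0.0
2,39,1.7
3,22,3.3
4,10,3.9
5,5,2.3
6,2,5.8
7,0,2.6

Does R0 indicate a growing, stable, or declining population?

lx = nx/n0 = nx/100: 1, 0.64, 0.39, 0.22, 0.1, 0.05, 0.02, 0
R0 = Σ lx·mx = 0 + 0 + 0.663 + 0.726 + 0.39 + 0.115 + 0.116 + 0 = 2.01
R0 > 1, so the population is growing.

growing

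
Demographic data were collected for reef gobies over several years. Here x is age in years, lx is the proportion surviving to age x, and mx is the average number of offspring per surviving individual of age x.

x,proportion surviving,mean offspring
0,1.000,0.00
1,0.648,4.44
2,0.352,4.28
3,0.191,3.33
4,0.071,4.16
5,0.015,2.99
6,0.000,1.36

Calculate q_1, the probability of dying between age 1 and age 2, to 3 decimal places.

q_1 = (l_1 − l_2) / l_1 = (0.648 − 0.352) / 0.648
     = 0.296 / 0.648 = 0.45679… → 0.457

0.457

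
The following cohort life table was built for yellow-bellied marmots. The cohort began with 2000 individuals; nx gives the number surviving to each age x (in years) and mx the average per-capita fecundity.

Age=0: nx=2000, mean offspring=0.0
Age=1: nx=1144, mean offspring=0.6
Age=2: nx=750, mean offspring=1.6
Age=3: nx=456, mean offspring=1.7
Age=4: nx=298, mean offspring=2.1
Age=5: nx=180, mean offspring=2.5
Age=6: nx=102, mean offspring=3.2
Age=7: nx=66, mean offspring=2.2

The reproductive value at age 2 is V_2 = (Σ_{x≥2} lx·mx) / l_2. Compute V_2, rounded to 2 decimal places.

4.70

lx = nx/n0 = nx/2000: 1, 0.572, 0.375, 0.228, 0.149, 0.09, 0.051, 0.033
lx·mx for x ≥ 2: 0.6, 0.3876, 0.3129, 0.225, 0.1632, 0.0726 → sum = 1.7613
V_2 = 1.7613 / l_2 = 1.7613 / 0.375 = 4.6968 → 4.70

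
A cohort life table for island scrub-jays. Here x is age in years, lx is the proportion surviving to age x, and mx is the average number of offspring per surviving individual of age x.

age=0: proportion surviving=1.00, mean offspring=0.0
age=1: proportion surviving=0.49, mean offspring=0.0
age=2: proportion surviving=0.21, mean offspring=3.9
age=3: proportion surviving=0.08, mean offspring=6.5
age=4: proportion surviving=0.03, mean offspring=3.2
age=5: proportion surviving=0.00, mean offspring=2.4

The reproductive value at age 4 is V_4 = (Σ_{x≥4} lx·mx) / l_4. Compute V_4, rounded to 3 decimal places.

3.200

lx·mx for x ≥ 4: 0.096, 0 → sum = 0.096
V_4 = 0.096 / l_4 = 0.096 / 0.03 = 3.2 → 3.200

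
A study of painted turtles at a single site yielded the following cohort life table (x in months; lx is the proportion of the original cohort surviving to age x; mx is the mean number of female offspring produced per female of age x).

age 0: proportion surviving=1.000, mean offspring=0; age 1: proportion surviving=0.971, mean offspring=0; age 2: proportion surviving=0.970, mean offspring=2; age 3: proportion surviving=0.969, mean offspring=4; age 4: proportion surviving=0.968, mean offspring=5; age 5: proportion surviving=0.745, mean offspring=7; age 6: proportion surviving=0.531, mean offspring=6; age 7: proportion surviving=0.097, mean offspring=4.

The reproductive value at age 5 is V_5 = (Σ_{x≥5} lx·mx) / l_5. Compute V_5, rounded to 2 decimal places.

lx·mx for x ≥ 5: 5.215, 3.186, 0.388 → sum = 8.789
V_5 = 8.789 / l_5 = 8.789 / 0.745 = 11.797315… → 11.80

11.80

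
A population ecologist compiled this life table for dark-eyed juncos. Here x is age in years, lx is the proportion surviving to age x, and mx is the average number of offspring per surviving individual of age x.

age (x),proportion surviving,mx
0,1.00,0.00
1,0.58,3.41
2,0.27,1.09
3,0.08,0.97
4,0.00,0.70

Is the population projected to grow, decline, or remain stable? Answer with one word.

R0 = Σ lx·mx = 0 + 1.9778 + 0.2943 + 0.0776 + 0 = 2.3497
R0 > 1, so the population is growing.

growing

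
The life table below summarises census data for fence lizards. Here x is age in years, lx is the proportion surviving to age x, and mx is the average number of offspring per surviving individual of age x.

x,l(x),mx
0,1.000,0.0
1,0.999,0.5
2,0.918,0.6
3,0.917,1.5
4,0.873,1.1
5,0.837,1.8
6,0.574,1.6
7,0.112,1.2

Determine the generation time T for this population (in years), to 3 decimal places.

lx·mx: 0, 0.4995, 0.5508, 1.3755, 0.9603, 1.5066, 0.9184, 0.1344 → R0 = 5.9455
x·lx·mx: 0, 0.4995, 1.1016, 4.1265, 3.8412, 7.533, 5.5104, 0.9408 → Σ = 23.553
T = 23.553 / 5.9455 = 3.961483… → 3.961

3.961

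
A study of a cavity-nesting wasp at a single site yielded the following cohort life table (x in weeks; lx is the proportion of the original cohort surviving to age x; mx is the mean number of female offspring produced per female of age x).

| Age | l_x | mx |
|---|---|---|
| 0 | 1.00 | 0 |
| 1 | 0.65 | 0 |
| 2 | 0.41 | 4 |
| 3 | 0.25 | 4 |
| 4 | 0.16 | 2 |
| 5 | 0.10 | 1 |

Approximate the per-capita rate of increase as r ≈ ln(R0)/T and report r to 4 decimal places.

R0 = Σ lx·mx = 0 + 0 + 1.64 + 1 + 0.32 + 0.1 = 3.06
Σ x·lx·mx = 8.06; T = 8.06/3.06 = 2.63399…
r ≈ ln(R0)/T = ln(3.06)/2.63399… = 0.424609… → 0.4246

0.4246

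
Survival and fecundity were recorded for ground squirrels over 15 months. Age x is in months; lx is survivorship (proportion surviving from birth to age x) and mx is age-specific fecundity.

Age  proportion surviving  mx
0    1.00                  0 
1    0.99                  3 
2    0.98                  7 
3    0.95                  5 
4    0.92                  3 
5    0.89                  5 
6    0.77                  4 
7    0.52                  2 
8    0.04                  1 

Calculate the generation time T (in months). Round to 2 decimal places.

lx·mx: 0, 2.97, 6.86, 4.75, 2.76, 4.45, 3.08, 1.04, 0.04 → R0 = 25.95
x·lx·mx: 0, 2.97, 13.72, 14.25, 11.04, 22.25, 18.48, 7.28, 0.32 → Σ = 90.31
T = 90.31 / 25.95 = 3.480154… → 3.48

3.48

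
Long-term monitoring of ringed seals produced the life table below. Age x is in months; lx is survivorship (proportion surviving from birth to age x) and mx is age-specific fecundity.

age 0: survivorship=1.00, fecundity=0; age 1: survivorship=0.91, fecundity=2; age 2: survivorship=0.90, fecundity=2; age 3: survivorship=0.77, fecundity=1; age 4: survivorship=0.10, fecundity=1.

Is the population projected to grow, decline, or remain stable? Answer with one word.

growing

R0 = Σ lx·mx = 0 + 1.82 + 1.8 + 0.77 + 0.1 = 4.49
R0 > 1, so the population is growing.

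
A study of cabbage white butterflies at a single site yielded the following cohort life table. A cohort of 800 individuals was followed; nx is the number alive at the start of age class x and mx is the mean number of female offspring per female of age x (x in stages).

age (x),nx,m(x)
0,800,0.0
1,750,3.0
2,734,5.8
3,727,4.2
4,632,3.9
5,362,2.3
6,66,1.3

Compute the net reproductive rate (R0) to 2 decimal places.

16.18

lx = nx/n0 = nx/800: 1, 0.9375, 0.9175, 0.90875, 0.79, 0.4525, 0.0825
lx·mx by age: 0, 2.8125, 5.3215, 3.81675, 3.081, 1.04075, 0.10725
R0 = Σ lx·mx = 16.17975 → 16.18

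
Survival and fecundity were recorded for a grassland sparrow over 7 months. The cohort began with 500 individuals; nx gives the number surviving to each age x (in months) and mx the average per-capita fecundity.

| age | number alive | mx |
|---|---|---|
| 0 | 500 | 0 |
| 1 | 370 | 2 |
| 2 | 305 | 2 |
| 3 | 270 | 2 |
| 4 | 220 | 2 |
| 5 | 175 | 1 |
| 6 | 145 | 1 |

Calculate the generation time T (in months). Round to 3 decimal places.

2.674

lx = nx/n0 = nx/500: 1, 0.74, 0.61, 0.54, 0.44, 0.35, 0.29
lx·mx: 0, 1.48, 1.22, 1.08, 0.88, 0.35, 0.29 → R0 = 5.3
x·lx·mx: 0, 1.48, 2.44, 3.24, 3.52, 1.75, 1.74 → Σ = 14.17
T = 14.17 / 5.3 = 2.673585… → 2.674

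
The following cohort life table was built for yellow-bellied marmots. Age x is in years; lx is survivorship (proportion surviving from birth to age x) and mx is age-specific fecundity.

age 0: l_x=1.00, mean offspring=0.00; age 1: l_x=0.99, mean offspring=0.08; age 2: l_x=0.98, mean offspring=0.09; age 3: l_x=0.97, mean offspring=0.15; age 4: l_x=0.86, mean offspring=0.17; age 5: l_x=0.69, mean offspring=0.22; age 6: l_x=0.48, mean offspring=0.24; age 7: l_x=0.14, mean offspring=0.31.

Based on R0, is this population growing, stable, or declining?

R0 = Σ lx·mx = 0 + 0.0792 + 0.0882 + 0.1455 + 0.1462 + 0.1518 + 0.1152 + 0.0434 = 0.7695
R0 < 1, so the population is declining.

declining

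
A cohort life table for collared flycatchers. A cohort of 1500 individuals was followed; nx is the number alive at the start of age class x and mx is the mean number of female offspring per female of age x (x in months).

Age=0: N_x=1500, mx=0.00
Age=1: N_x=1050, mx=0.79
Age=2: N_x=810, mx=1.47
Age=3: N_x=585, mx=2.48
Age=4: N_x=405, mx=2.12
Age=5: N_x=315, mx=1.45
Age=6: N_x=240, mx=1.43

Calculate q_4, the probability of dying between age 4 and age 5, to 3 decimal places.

0.222

lx = nx/n0 = nx/1500: 1, 0.7, 0.54, 0.39, 0.27, 0.21, 0.16
q_4 = (l_4 − l_5) / l_4 = (0.27 − 0.21) / 0.27
     = 0.06 / 0.27 = 0.222222… → 0.222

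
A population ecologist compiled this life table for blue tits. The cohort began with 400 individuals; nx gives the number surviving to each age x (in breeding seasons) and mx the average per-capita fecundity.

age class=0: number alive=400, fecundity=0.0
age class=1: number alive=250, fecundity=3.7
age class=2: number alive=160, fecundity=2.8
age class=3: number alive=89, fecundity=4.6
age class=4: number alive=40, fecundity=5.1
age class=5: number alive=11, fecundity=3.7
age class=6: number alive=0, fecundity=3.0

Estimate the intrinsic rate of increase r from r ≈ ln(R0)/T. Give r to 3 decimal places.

lx = nx/n0 = nx/400: 1, 0.625, 0.4, 0.2225, 0.1, 0.0275, 0
R0 = Σ lx·mx = 0 + 2.3125 + 1.12 + 1.0235 + 0.51 + 0.10175 + 0 = 5.06775
Σ x·lx·mx = 10.17175; T = 10.17175/5.06775 = 2.00715…
r ≈ ln(R0)/T = ln(5.06775)/2.00715… = 0.80856… → 0.809

0.809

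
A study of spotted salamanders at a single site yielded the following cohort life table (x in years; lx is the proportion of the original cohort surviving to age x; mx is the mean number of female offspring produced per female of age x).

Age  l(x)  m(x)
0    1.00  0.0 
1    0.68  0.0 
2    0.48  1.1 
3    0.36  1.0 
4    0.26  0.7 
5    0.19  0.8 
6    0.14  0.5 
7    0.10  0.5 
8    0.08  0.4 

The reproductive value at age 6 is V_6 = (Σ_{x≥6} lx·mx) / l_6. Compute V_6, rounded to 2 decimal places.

1.09

lx·mx for x ≥ 6: 0.07, 0.05, 0.032 → sum = 0.152
V_6 = 0.152 / l_6 = 0.152 / 0.14 = 1.085714… → 1.09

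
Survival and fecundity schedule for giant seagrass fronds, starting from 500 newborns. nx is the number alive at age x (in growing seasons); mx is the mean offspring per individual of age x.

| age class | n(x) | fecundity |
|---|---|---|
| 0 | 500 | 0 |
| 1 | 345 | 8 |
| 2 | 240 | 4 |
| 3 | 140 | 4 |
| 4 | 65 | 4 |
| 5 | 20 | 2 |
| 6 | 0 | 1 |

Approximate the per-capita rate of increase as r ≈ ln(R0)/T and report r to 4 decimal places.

1.3347

lx = nx/n0 = nx/500: 1, 0.69, 0.48, 0.28, 0.13, 0.04, 0
R0 = Σ lx·mx = 0 + 5.52 + 1.92 + 1.12 + 0.52 + 0.08 + 0 = 9.16
Σ x·lx·mx = 15.2; T = 15.2/9.16 = 1.65939…
r ≈ ln(R0)/T = ln(9.16)/1.65939… = 1.334736… → 1.3347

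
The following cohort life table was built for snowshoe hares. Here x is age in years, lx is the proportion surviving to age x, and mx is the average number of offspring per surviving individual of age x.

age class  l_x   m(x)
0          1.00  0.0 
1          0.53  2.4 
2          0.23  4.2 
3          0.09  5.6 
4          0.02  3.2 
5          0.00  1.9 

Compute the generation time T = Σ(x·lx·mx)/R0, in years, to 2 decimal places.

1.77

lx·mx: 0, 1.272, 0.966, 0.504, 0.064, 0 → R0 = 2.806
x·lx·mx: 0, 1.272, 1.932, 1.512, 0.256, 0 → Σ = 4.972
T = 4.972 / 2.806 = 1.771917… → 1.77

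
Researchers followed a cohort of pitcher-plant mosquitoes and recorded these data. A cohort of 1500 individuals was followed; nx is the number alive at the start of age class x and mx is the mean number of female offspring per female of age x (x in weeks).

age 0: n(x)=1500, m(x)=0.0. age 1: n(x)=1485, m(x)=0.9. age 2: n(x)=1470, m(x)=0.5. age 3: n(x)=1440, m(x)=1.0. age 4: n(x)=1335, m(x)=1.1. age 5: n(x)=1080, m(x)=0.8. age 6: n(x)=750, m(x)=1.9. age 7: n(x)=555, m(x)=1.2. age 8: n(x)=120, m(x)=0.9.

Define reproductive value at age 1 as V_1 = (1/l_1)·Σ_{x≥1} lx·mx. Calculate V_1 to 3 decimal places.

5.416

lx = nx/n0 = nx/1500: 1, 0.99, 0.98, 0.96, 0.89, 0.72, 0.5, 0.37, 0.08
lx·mx for x ≥ 1: 0.891, 0.49, 0.96, 0.979, 0.576, 0.95, 0.444, 0.072 → sum = 5.362
V_1 = 5.362 / l_1 = 5.362 / 0.99 = 5.416162… → 5.416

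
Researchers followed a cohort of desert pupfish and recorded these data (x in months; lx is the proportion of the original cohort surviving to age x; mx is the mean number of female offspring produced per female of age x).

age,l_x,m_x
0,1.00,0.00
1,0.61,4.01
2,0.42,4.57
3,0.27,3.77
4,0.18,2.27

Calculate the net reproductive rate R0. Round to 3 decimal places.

5.792

lx·mx by age: 0, 2.4461, 1.9194, 1.0179, 0.4086
R0 = Σ lx·mx = 5.792 → 5.792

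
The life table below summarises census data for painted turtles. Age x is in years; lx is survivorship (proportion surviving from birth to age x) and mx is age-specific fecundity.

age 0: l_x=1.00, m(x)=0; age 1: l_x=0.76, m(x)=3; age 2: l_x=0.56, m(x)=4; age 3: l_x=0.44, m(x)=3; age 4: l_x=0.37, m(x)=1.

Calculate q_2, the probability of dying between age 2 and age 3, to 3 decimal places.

0.214

q_2 = (l_2 − l_3) / l_2 = (0.56 − 0.44) / 0.56
     = 0.12 / 0.56 = 0.214286… → 0.214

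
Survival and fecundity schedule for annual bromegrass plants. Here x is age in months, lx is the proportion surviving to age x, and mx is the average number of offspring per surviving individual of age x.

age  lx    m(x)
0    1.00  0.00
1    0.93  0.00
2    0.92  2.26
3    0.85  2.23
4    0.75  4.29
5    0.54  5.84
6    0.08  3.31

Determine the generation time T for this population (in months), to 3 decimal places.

lx·mx: 0, 0, 2.0792, 1.8955, 3.2175, 3.1536, 0.2648 → R0 = 10.6106
x·lx·mx: 0, 0, 4.1584, 5.6865, 12.87, 15.768, 1.5888 → Σ = 40.0717
T = 40.0717 / 10.6106 = 3.776572… → 3.777

3.777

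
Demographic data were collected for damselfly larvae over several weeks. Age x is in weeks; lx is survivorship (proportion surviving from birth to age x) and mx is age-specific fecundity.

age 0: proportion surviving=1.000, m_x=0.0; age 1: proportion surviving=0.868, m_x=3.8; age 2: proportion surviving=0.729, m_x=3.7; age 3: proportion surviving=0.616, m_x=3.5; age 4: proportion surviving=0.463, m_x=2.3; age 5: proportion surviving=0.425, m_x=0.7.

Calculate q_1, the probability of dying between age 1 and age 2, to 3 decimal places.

q_1 = (l_1 − l_2) / l_1 = (0.868 − 0.729) / 0.868
     = 0.139 / 0.868 = 0.160138… → 0.160

0.160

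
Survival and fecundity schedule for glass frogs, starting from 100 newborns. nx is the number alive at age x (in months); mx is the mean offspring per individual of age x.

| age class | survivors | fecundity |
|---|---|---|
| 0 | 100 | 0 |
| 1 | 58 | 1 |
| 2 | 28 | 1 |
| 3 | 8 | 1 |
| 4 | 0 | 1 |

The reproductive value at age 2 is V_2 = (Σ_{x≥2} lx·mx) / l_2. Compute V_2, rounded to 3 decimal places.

1.286

lx = nx/n0 = nx/100: 1, 0.58, 0.28, 0.08, 0
lx·mx for x ≥ 2: 0.28, 0.08, 0 → sum = 0.36
V_2 = 0.36 / l_2 = 0.36 / 0.28 = 1.285714… → 1.286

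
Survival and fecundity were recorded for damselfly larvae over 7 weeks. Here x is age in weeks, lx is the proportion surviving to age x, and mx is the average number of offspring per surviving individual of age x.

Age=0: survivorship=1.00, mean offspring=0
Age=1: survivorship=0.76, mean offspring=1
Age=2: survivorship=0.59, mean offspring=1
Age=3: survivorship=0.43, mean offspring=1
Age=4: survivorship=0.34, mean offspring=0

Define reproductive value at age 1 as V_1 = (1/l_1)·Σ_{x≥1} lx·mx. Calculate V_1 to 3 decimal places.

2.342

lx·mx for x ≥ 1: 0.76, 0.59, 0.43, 0 → sum = 1.78
V_1 = 1.78 / l_1 = 1.78 / 0.76 = 2.342105… → 2.342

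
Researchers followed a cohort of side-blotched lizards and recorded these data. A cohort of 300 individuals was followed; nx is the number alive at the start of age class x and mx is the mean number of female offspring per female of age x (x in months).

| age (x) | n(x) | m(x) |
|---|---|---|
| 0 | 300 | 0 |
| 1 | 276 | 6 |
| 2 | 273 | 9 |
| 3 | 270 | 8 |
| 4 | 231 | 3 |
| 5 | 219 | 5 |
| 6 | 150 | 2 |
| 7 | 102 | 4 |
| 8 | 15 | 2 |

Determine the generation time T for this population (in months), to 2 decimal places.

lx = nx/n0 = nx/300: 1, 0.92, 0.91, 0.9, 0.77, 0.73, 0.5, 0.34, 0.05
lx·mx: 0, 5.52, 8.19, 7.2, 2.31, 3.65, 1, 1.36, 0.1 → R0 = 29.33
x·lx·mx: 0, 5.52, 16.38, 21.6, 9.24, 18.25, 6, 9.52, 0.8 → Σ = 87.31
T = 87.31 / 29.33 = 2.976816… → 2.98

2.98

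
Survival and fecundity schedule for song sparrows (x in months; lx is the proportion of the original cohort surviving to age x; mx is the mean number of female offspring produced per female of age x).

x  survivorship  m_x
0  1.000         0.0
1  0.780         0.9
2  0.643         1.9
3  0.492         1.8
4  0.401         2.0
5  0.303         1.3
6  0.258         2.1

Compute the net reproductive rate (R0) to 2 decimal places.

lx·mx by age: 0, 0.702, 1.2217, 0.8856, 0.802, 0.3939, 0.5418
R0 = Σ lx·mx = 4.547 → 4.55

4.55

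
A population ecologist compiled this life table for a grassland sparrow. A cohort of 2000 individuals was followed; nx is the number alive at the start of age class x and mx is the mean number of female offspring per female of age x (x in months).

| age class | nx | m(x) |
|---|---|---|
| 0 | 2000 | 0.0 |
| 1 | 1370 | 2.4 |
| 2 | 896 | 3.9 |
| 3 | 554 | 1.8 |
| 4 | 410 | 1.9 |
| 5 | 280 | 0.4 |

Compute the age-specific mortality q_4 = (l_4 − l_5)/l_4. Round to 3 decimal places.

0.317

lx = nx/n0 = nx/2000: 1, 0.685, 0.448, 0.277, 0.205, 0.14
q_4 = (l_4 − l_5) / l_4 = (0.205 − 0.14) / 0.205
     = 0.065 / 0.205 = 0.317073… → 0.317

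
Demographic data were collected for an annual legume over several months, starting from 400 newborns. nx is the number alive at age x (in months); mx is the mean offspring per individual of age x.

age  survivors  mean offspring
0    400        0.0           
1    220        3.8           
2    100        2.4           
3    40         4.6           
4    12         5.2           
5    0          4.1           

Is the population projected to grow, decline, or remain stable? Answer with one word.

lx = nx/n0 = nx/400: 1, 0.55, 0.25, 0.1, 0.03, 0
R0 = Σ lx·mx = 0 + 2.09 + 0.6 + 0.46 + 0.156 + 0 = 3.306
R0 > 1, so the population is growing.

growing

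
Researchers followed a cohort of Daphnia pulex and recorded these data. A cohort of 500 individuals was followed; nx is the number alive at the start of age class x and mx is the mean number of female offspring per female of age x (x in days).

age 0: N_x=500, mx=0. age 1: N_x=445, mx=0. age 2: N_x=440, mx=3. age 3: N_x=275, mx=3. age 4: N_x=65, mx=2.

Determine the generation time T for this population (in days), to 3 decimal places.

2.477

lx = nx/n0 = nx/500: 1, 0.89, 0.88, 0.55, 0.13
lx·mx: 0, 0, 2.64, 1.65, 0.26 → R0 = 4.55
x·lx·mx: 0, 0, 5.28, 4.95, 1.04 → Σ = 11.27
T = 11.27 / 4.55 = 2.476923… → 2.477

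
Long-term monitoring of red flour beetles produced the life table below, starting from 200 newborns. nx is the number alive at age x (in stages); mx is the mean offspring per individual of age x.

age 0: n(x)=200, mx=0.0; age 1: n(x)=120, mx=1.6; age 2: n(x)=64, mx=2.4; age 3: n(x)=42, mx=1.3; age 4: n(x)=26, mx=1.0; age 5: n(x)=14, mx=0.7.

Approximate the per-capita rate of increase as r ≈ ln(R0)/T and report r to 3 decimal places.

0.416

lx = nx/n0 = nx/200: 1, 0.6, 0.32, 0.21, 0.13, 0.07
R0 = Σ lx·mx = 0 + 0.96 + 0.768 + 0.273 + 0.13 + 0.049 = 2.18
Σ x·lx·mx = 4.08; T = 4.08/2.18 = 1.87156…
r ≈ ln(R0)/T = ln(2.18)/1.87156… = 0.4164… → 0.416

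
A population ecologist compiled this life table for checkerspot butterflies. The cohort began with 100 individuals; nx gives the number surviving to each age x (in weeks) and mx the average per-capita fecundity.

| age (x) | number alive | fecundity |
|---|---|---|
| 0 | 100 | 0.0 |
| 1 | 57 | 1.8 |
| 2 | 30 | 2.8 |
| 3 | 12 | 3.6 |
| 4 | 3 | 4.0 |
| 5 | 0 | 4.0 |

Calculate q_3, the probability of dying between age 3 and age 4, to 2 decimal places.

0.75

lx = nx/n0 = nx/100: 1, 0.57, 0.3, 0.12, 0.03, 0
q_3 = (l_3 − l_4) / l_3 = (0.12 − 0.03) / 0.12
     = 0.09 / 0.12 = 0.75 → 0.75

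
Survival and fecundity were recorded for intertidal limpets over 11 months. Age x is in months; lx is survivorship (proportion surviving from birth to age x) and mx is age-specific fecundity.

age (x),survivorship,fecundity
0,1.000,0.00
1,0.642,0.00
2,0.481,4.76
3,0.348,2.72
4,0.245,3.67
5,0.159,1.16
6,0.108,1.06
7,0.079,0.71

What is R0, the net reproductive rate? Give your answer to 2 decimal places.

lx·mx by age: 0, 0, 2.28956, 0.94656, 0.89915, 0.18444, 0.11448, 0.05609
R0 = Σ lx·mx = 4.49028 → 4.49

4.49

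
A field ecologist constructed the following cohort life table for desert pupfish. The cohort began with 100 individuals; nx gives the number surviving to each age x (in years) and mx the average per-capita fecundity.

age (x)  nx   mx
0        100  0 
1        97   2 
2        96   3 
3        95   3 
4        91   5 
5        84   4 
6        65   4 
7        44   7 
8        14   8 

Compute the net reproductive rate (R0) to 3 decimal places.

lx = nx/n0 = nx/100: 1, 0.97, 0.96, 0.95, 0.91, 0.84, 0.65, 0.44, 0.14
lx·mx by age: 0, 1.94, 2.88, 2.85, 4.55, 3.36, 2.6, 3.08, 1.12
R0 = Σ lx·mx = 22.38 → 22.380

22.380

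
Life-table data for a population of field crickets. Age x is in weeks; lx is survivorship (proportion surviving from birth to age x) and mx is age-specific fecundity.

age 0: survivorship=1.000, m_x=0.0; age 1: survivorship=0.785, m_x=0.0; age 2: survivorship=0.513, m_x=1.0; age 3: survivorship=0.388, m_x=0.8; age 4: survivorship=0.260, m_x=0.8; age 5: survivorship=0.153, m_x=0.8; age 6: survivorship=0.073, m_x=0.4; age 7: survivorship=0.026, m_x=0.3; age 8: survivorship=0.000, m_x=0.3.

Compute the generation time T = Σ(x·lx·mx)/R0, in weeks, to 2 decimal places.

lx·mx: 0, 0, 0.513, 0.3104, 0.208, 0.1224, 0.0292, 0.0078, 0 → R0 = 1.1908
x·lx·mx: 0, 0, 1.026, 0.9312, 0.832, 0.612, 0.1752, 0.0546, 0 → Σ = 3.631
T = 3.631 / 1.1908 = 3.049211… → 3.05

3.05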